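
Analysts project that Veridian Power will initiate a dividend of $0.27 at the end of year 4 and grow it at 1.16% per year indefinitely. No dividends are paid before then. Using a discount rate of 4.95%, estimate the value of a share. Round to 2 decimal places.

Deferred-dividend DDM. At t=3 the remaining stream is a growing perpetuity with first payment D_4 = 0.27.
V_3 = D_4/(r−g) = 0.27/(0.0495−0.0116) = 7.1240
P₀ = V_3/(1+r)^3 = 7.1240/(1+0.0495)^3 = 6.1628

$6.16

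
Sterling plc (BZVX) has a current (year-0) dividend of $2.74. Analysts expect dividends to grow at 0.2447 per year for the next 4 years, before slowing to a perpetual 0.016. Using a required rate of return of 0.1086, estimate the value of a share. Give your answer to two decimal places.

Two-stage DDM. Project D₁…D_4 at 0.2447, terminal growth 0.016, discount at r = 0.1086.
D_1 = 3.4105
D_2 = 4.2450
D_3 = 5.2838
D_4 = 6.5767
Terminal value at t=4: TV = D_5/(r−g) = 6.6819/(0.1086−0.016) = 72.1593
P₀ = 3.4105/(1+0.1086)^1 + 4.2450/(1+0.1086)^2 + 5.2838/(1+0.1086)^3 + 6.5767/(1+0.1086)^4 + 72.1593/(1+0.1086)^4 = 62.5369

$62.54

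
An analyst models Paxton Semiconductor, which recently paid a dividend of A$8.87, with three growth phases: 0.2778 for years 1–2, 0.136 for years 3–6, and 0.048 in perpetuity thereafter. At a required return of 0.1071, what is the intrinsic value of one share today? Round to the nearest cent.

Three-stage DDM. Project D₁…D_6; terminal Gordon value at t=6 with g = 0.048; discount at r = 0.1071.
D_1 = 11.3341
D_2 = 14.4827
D_3 = 16.4523
D_4 = 18.6899
D_5 = 21.2317
D_6 = 24.1192
TV_6 = 25.2769/(0.1071−0.048) = 427.6973
P₀ = Σ Dₜ/(1+r)ᵗ + TV_6/(1+r)^6 = 304.7664

A$304.77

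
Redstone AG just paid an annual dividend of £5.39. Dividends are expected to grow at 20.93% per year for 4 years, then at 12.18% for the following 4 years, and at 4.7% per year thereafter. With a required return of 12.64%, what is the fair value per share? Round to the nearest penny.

£147.07

Three-stage DDM. Project D₁…D_8; terminal Gordon value at t=8 with g = 0.047; discount at r = 0.1264.
D_1 = 6.5181
D_2 = 7.8824
D_3 = 9.5322
D_4 = 11.5272
D_5 = 12.9312
D_6 = 14.5063
D_7 = 16.2731
D_8 = 18.2552
TV_8 = 19.1132/(0.1264−0.047) = 240.7204
P₀ = Σ Dₜ/(1+r)ᵗ + TV_8/(1+r)^8 = 147.0718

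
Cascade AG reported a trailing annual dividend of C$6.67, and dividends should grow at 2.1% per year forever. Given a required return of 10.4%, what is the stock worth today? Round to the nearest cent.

C$82.05

Gordon growth model: P₀ = D₁/(r − g). D₁ = 6.67 × (1 + 0.021) = 6.8101.
P₀ = 6.8101 / (0.104 − 0.021) = 6.8101 / 0.083 = 82.0490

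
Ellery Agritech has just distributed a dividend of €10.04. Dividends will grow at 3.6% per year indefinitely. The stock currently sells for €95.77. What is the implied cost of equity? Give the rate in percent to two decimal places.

14.46%

Rearranging the constant-growth DDM: r = D₁/P₀ + g.
D₁ = 10.04 × (1 + 0.036) = 10.4014.
r = 10.4014 / 95.77 + 0.036 = 0.10861 + 0.036 = 0.14461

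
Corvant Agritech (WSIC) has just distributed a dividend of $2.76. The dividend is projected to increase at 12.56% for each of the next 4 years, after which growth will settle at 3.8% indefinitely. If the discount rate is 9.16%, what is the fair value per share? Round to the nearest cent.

$72.35

Two-stage DDM. Project D₁…D_4 at 0.1256, terminal growth 0.038, discount at r = 0.0916.
D_1 = 3.1067
D_2 = 3.4969
D_3 = 3.9361
D_4 = 4.4304
Terminal value at t=4: TV = D_5/(r−g) = 4.5988/(0.0916−0.038) = 85.7982
P₀ = 3.1067/(1+0.0916)^1 + 3.4969/(1+0.0916)^2 + 3.9361/(1+0.0916)^3 + 4.4304/(1+0.0916)^4 + 85.7982/(1+0.0916)^4 = 72.3529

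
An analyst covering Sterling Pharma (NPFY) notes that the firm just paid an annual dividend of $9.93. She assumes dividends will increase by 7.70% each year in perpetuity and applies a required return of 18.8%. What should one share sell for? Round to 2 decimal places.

Gordon growth model: P₀ = D₁/(r − g). D₁ = 9.93 × (1 + 0.077) = 10.6946.
P₀ = 10.6946 / (0.188 − 0.077) = 10.6946 / 0.111 = 96.3478

$96.35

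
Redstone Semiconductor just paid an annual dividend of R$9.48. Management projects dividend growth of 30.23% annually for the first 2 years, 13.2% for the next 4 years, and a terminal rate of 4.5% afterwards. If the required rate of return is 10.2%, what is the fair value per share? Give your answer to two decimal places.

Three-stage DDM. Project D₁…D_6; terminal Gordon value at t=6 with g = 0.045; discount at r = 0.102.
D_1 = 12.3458
D_2 = 16.0779
D_3 = 18.2002
D_4 = 20.6027
D_5 = 23.3222
D_6 = 26.4007
TV_6 = 27.5888/(0.102−0.045) = 484.0136
P₀ = Σ Dₜ/(1+r)ᵗ + TV_6/(1+r)^6 = 351.3550

R$351.35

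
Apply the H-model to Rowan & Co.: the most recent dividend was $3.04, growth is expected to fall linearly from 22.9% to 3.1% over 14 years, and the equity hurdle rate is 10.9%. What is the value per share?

$94.20

H-model: P₀ = D₀[(1+g_L) + H(g_S−g_L)]/(r−g_L), with H = 14/2 = 7.
P₀ = 3.04 × [(1+0.031) + 7×(0.229−0.031)] / (0.109−0.031)
   = 3.04 × 2.4170 / 0.078 = 94.2010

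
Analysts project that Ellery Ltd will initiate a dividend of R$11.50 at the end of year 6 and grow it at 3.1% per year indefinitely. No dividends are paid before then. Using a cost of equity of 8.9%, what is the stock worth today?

R$129.46

Deferred-dividend DDM. At t=5 the remaining stream is a growing perpetuity with first payment D_6 = 11.50.
V_5 = D_6/(r−g) = 11.50/(0.089−0.031) = 198.2759
P₀ = V_5/(1+r)^5 = 198.2759/(1+0.089)^5 = 129.4585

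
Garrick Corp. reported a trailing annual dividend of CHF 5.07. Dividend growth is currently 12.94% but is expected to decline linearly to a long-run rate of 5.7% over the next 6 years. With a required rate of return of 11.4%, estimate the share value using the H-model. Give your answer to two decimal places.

H-model: P₀ = D₀[(1+g_L) + H(g_S−g_L)]/(r−g_L), with H = 6/2 = 3.
P₀ = 5.07 × [(1+0.057) + 3×(0.1294−0.057)] / (0.114−0.057)
   = 5.07 × 1.2742 / 0.057 = 113.3367

CHF 113.34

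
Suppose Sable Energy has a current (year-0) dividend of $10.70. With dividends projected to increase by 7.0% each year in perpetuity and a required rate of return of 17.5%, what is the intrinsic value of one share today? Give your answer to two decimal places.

Gordon growth model: P₀ = D₁/(r − g). D₁ = 10.70 × (1 + 0.07) = 11.4490.
P₀ = 11.4490 / (0.175 − 0.07) = 11.4490 / 0.105 = 109.0381

$109.04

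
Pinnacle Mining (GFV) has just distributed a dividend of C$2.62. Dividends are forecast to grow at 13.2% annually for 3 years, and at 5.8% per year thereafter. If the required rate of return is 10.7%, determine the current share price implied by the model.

Two-stage DDM. Project D₁…D_3 at 0.132, terminal growth 0.058, discount at r = 0.107.
D_1 = 2.9658
D_2 = 3.3573
D_3 = 3.8005
Terminal value at t=3: TV = D_4/(r−g) = 4.0209/(0.107−0.058) = 82.0597
P₀ = 2.9658/(1+0.107)^1 + 3.3573/(1+0.107)^2 + 3.8005/(1+0.107)^3 + 82.0597/(1+0.107)^3 = 68.7109

C$68.71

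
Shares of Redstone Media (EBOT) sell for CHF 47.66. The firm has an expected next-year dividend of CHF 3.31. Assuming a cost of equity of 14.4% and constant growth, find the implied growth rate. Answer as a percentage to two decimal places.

7.45%

From P₀ = D₁/(r − g), the implied growth is g = r − D₁/P₀.
g = 0.144 − 3.31/47.66 = 0.144 − 0.06945 = 0.07455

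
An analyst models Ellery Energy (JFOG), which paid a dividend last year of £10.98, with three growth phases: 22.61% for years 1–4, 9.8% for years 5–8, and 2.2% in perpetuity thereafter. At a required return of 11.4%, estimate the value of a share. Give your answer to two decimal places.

Three-stage DDM. Project D₁…D_8; terminal Gordon value at t=8 with g = 0.022; discount at r = 0.114.
D_1 = 13.4626
D_2 = 16.5065
D_3 = 20.2386
D_4 = 24.8145
D_5 = 27.2463
D_6 = 29.9165
D_7 = 32.8483
D_8 = 36.0674
TV_8 = 36.8609/(0.114−0.022) = 400.6622
P₀ = Σ Dₜ/(1+r)ᵗ + TV_8/(1+r)^8 = 287.2332

£287.23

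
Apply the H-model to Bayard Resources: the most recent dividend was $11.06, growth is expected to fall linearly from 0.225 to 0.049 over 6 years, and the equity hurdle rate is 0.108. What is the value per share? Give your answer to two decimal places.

H-model: P₀ = D₀[(1+g_L) + H(g_S−g_L)]/(r−g_L), with H = 6/2 = 3.
P₀ = 11.06 × [(1+0.049) + 3×(0.225−0.049)] / (0.108−0.049)
   = 11.06 × 1.5770 / 0.059 = 295.6207

$295.62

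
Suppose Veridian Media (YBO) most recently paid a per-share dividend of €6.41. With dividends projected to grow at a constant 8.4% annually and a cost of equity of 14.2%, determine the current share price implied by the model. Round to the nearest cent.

Gordon growth model: P₀ = D₁/(r − g). D₁ = 6.41 × (1 + 0.084) = 6.9484.
P₀ = 6.9484 / (0.142 − 0.084) = 6.9484 / 0.058 = 119.8007

€119.80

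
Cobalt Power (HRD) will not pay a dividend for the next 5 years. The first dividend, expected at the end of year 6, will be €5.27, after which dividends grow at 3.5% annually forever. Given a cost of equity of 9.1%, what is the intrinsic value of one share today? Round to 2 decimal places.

Deferred-dividend DDM. At t=5 the remaining stream is a growing perpetuity with first payment D_6 = 5.27.
V_5 = D_6/(r−g) = 5.27/(0.091−0.035) = 94.1071
P₀ = V_5/(1+r)^5 = 94.1071/(1+0.091)^5 = 60.8834

€60.88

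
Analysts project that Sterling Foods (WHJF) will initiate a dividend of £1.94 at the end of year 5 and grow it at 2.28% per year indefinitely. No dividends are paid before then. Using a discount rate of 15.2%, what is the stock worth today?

£8.53

Deferred-dividend DDM. At t=4 the remaining stream is a growing perpetuity with first payment D_5 = 1.94.
V_4 = D_5/(r−g) = 1.94/(0.152−0.0228) = 15.0155
P₀ = V_4/(1+r)^4 = 15.0155/(1+0.152)^4 = 8.5257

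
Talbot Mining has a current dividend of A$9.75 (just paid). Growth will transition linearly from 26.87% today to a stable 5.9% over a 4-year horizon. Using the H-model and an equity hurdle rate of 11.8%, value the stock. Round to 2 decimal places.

A$244.31

H-model: P₀ = D₀[(1+g_L) + H(g_S−g_L)]/(r−g_L), with H = 4/2 = 2.
P₀ = 9.75 × [(1+0.059) + 2×(0.2687−0.059)] / (0.118−0.059)
   = 9.75 × 1.4784 / 0.059 = 244.3119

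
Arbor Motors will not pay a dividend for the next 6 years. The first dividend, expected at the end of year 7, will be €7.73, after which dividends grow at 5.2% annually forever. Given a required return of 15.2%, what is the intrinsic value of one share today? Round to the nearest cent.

€33.07

Deferred-dividend DDM. At t=6 the remaining stream is a growing perpetuity with first payment D_7 = 7.73.
V_6 = D_7/(r−g) = 7.73/(0.152−0.052) = 77.3000
P₀ = V_6/(1+r)^6 = 77.3000/(1+0.152)^6 = 33.0723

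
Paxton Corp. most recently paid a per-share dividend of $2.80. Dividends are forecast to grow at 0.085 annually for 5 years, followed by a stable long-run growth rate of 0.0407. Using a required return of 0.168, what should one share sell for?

Two-stage DDM. Project D₁…D_5 at 0.085, terminal growth 0.0407, discount at r = 0.168.
D_1 = 3.0380
D_2 = 3.2962
D_3 = 3.5764
D_4 = 3.8804
D_5 = 4.2102
Terminal value at t=5: TV = D_6/(r−g) = 4.3816/(0.168−0.0407) = 34.4194
P₀ = 3.0380/(1+0.168)^1 + 3.2962/(1+0.168)^2 + 3.5764/(1+0.168)^3 + 3.8804/(1+0.168)^4 + 4.2102/(1+0.168)^5 + 34.4194/(1+0.168)^5 = 27.1175

$27.12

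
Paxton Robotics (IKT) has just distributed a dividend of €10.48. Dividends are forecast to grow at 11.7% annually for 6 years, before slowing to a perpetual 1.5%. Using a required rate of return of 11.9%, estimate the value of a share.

€163.68

Two-stage DDM. Project D₁…D_6 at 0.117, terminal growth 0.015, discount at r = 0.119.
D_1 = 11.7062
D_2 = 13.0758
D_3 = 14.6056
D_4 = 16.3145
D_5 = 18.2233
D_6 = 20.3554
Terminal value at t=6: TV = D_7/(r−g) = 20.6608/(0.119−0.015) = 198.6612
P₀ = 11.7062/(1+0.119)^1 + 13.0758/(1+0.119)^2 + 14.6056/(1+0.119)^3 + 16.3145/(1+0.119)^4 + 18.2233/(1+0.119)^5 + 20.3554/(1+0.119)^6 + 198.6612/(1+0.119)^6 = 163.6766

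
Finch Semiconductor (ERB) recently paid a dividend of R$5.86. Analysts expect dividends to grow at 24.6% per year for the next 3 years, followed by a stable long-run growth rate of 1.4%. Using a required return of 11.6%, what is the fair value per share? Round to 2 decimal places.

R$103.08

Two-stage DDM. Project D₁…D_3 at 0.246, terminal growth 0.014, discount at r = 0.116.
D_1 = 7.3016
D_2 = 9.0977
D_3 = 11.3358
Terminal value at t=3: TV = D_4/(r−g) = 11.4945/(0.116−0.014) = 112.6911
P₀ = 7.3016/(1+0.116)^1 + 9.0977/(1+0.116)^2 + 11.3358/(1+0.116)^3 + 112.6911/(1+0.116)^3 = 103.0799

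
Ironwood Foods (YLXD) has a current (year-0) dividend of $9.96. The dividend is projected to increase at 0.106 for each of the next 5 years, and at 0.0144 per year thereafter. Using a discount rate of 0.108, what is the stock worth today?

Two-stage DDM. Project D₁…D_5 at 0.106, terminal growth 0.0144, discount at r = 0.108.
D_1 = 11.0158
D_2 = 12.1834
D_3 = 13.4749
D_4 = 14.9032
D_5 = 16.4830
Terminal value at t=5: TV = D_6/(r−g) = 16.7203/(0.108−0.0144) = 178.6357
P₀ = 11.0158/(1+0.108)^1 + 12.1834/(1+0.108)^2 + 13.4749/(1+0.108)^3 + 14.9032/(1+0.108)^4 + 16.4830/(1+0.108)^5 + 178.6357/(1+0.108)^5 = 156.5028

$156.50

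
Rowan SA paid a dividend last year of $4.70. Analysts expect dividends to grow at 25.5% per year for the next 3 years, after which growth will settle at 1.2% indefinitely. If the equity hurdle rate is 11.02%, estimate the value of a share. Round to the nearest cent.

Two-stage DDM. Project D₁…D_3 at 0.255, terminal growth 0.012, discount at r = 0.1102.
D_1 = 5.8985
D_2 = 7.4026
D_3 = 9.2903
Terminal value at t=3: TV = D_4/(r−g) = 9.4018/(0.1102−0.012) = 95.7410
P₀ = 5.8985/(1+0.1102)^1 + 7.4026/(1+0.1102)^2 + 9.2903/(1+0.1102)^3 + 95.7410/(1+0.1102)^3 = 88.0755

$88.08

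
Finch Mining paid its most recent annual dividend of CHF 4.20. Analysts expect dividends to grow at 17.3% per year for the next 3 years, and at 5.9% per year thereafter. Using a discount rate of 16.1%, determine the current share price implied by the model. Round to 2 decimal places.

CHF 57.83

Two-stage DDM. Project D₁…D_3 at 0.173, terminal growth 0.059, discount at r = 0.161.
D_1 = 4.9266
D_2 = 5.7789
D_3 = 6.7787
Terminal value at t=3: TV = D_4/(r−g) = 7.1786/(0.161−0.059) = 70.3784
P₀ = 4.9266/(1+0.161)^1 + 5.7789/(1+0.161)^2 + 6.7787/(1+0.161)^3 + 70.3784/(1+0.161)^3 = 57.8343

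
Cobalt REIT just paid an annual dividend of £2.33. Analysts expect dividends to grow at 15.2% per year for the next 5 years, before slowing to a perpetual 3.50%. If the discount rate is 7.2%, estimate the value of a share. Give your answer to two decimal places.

Two-stage DDM. Project D₁…D_5 at 0.152, terminal growth 0.035, discount at r = 0.072.
D_1 = 2.6842
D_2 = 3.0922
D_3 = 3.5622
D_4 = 4.1036
D_5 = 4.7274
Terminal value at t=5: TV = D_6/(r−g) = 4.8928/(0.072−0.035) = 132.2382
P₀ = 2.6842/(1+0.072)^1 + 3.0922/(1+0.072)^2 + 3.5622/(1+0.072)^3 + 4.1036/(1+0.072)^4 + 4.7274/(1+0.072)^5 + 132.2382/(1+0.072)^5 = 107.9405

£107.94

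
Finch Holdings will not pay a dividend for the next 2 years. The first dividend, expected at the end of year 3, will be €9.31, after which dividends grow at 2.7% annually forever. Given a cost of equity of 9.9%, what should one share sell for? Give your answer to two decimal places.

Deferred-dividend DDM. At t=2 the remaining stream is a growing perpetuity with first payment D_3 = 9.31.
V_2 = D_3/(r−g) = 9.31/(0.099−0.027) = 129.3056
P₀ = V_2/(1+r)^2 = 129.3056/(1+0.099)^2 = 107.0587

€107.06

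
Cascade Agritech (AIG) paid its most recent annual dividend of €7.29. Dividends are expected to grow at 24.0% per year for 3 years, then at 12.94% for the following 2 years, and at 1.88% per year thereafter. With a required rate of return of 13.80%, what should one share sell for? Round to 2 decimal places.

€124.07

Three-stage DDM. Project D₁…D_5; terminal Gordon value at t=5 with g = 0.0188; discount at r = 0.138.
D_1 = 9.0396
D_2 = 11.2091
D_3 = 13.8993
D_4 = 15.6979
D_5 = 17.7292
TV_5 = 18.0625/(0.138−0.0188) = 151.5308
P₀ = Σ Dₜ/(1+r)ᵗ + TV_5/(1+r)^5 = 124.0734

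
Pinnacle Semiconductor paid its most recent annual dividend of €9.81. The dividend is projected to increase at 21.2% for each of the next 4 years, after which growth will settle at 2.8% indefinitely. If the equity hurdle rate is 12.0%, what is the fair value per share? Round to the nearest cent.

€198.31

Two-stage DDM. Project D₁…D_4 at 0.212, terminal growth 0.028, discount at r = 0.12.
D_1 = 11.8897
D_2 = 14.4103
D_3 = 17.4653
D_4 = 21.1680
Terminal value at t=4: TV = D_5/(r−g) = 21.7607/(0.12−0.028) = 236.5292
P₀ = 11.8897/(1+0.12)^1 + 14.4103/(1+0.12)^2 + 17.4653/(1+0.12)^3 + 21.1680/(1+0.12)^4 + 236.5292/(1+0.12)^4 = 198.3064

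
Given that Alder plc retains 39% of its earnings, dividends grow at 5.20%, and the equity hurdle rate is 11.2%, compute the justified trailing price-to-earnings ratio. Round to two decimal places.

10.70

Payout ratio b = 1 − 0.39 = 0.61.
Justified trailing P/E = b(1+g)/(r−g) = 0.61×(1+0.052)/(0.112−0.052) = 10.6953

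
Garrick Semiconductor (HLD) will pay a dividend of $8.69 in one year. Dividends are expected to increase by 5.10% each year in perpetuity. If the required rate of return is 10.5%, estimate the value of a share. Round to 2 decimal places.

$160.93

Gordon growth model: P₀ = D₁/(r − g), with D₁ = 8.69 given directly.
P₀ = 8.6900 / (0.105 − 0.051) = 8.6900 / 0.054 = 160.9259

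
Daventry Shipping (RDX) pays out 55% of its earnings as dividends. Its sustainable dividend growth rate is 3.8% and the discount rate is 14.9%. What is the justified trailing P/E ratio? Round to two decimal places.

5.14

Justified trailing P/E = b(1+g)/(r−g) = 0.55×(1+0.038)/(0.149−0.038) = 5.1432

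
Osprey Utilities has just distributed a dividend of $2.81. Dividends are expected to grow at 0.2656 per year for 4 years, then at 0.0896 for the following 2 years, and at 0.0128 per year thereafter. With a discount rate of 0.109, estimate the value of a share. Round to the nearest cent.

$73.53

Three-stage DDM. Project D₁…D_6; terminal Gordon value at t=6 with g = 0.0128; discount at r = 0.109.
D_1 = 3.5563
D_2 = 4.5009
D_3 = 5.6963
D_4 = 7.2093
D_5 = 7.8552
D_6 = 8.5591
TV_6 = 8.6686/(0.109−0.0128) = 90.1104
P₀ = Σ Dₜ/(1+r)ᵗ + TV_6/(1+r)^6 = 73.5305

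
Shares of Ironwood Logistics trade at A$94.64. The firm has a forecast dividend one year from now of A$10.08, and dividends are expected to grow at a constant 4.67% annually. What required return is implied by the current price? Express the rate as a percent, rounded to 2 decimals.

15.32%

Rearranging the constant-growth DDM: r = D₁/P₀ + g.
r = 10.0800 / 94.64 + 0.0467 = 0.10651 + 0.0467 = 0.15321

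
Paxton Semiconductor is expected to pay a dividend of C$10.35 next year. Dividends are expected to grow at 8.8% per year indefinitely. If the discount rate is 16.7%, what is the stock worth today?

Gordon growth model: P₀ = D₁/(r − g), with D₁ = 10.35 given directly.
P₀ = 10.3500 / (0.167 − 0.088) = 10.3500 / 0.079 = 131.0127

C$131.01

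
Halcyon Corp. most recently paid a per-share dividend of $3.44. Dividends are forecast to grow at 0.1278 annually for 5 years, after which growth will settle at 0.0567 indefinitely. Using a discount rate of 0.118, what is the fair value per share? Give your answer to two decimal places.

$79.60

Two-stage DDM. Project D₁…D_5 at 0.1278, terminal growth 0.0567, discount at r = 0.118.
D_1 = 3.8796
D_2 = 4.3754
D_3 = 4.9346
D_4 = 5.5653
D_5 = 6.2765
Terminal value at t=5: TV = D_6/(r−g) = 6.6324/(0.118−0.0567) = 108.1957
P₀ = 3.8796/(1+0.118)^1 + 4.3754/(1+0.118)^2 + 4.9346/(1+0.118)^3 + 5.5653/(1+0.118)^4 + 6.2765/(1+0.118)^5 + 108.1957/(1+0.118)^5 = 79.6019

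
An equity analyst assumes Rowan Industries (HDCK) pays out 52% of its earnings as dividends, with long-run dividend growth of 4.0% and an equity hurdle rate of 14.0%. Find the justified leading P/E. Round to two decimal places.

5.20

Justified leading P/E = b/(r−g) = 0.52/(0.14−0.04) = 5.2000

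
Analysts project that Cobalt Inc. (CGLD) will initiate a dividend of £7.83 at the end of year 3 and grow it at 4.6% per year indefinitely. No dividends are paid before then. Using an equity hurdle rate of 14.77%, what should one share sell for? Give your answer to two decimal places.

£58.45

Deferred-dividend DDM. At t=2 the remaining stream is a growing perpetuity with first payment D_3 = 7.83.
V_2 = D_3/(r−g) = 7.83/(0.1477−0.046) = 76.9912
P₀ = V_2/(1+r)^2 = 76.9912/(1+0.1477)^2 = 58.4499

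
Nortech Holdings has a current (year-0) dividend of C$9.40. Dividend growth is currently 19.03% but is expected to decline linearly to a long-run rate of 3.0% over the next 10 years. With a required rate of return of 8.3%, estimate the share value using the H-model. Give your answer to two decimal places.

C$324.83

H-model: P₀ = D₀[(1+g_L) + H(g_S−g_L)]/(r−g_L), with H = 10/2 = 5.
P₀ = 9.40 × [(1+0.03) + 5×(0.1903−0.03)] / (0.083−0.03)
   = 9.40 × 1.8315 / 0.053 = 324.8321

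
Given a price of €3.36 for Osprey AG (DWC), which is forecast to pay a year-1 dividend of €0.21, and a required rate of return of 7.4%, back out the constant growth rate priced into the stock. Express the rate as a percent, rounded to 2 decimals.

From P₀ = D₁/(r − g), the implied growth is g = r − D₁/P₀.
g = 0.074 − 0.21/3.36 = 0.074 − 0.06250 = 0.01150

1.15%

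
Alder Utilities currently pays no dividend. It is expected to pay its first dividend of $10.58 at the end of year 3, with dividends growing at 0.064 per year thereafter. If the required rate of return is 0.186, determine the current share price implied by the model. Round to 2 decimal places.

Deferred-dividend DDM. At t=2 the remaining stream is a growing perpetuity with first payment D_3 = 10.58.
V_2 = D_3/(r−g) = 10.58/(0.186−0.064) = 86.7213
P₀ = V_2/(1+r)^2 = 86.7213/(1+0.186)^2 = 61.6533

$61.65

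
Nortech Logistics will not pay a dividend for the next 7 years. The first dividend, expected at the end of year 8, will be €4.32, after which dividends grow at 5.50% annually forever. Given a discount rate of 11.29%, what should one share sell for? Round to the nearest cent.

Deferred-dividend DDM. At t=7 the remaining stream is a growing perpetuity with first payment D_8 = 4.32.
V_7 = D_8/(r−g) = 4.32/(0.1129−0.055) = 74.6114
P₀ = V_7/(1+r)^7 = 74.6114/(1+0.1129)^7 = 35.2868

€35.29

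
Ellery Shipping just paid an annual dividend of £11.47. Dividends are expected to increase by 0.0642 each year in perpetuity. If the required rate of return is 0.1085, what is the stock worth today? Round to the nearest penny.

Gordon growth model: P₀ = D₁/(r − g). D₁ = 11.47 × (1 + 0.0642) = 12.2064.
P₀ = 12.2064 / (0.1085 − 0.0642) = 12.2064 / 0.0443 = 275.5389

£275.54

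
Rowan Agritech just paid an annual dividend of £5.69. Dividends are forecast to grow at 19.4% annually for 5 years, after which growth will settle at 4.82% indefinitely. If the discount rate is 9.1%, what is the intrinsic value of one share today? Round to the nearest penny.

£256.38

Two-stage DDM. Project D₁…D_5 at 0.194, terminal growth 0.0482, discount at r = 0.091.
D_1 = 6.7939
D_2 = 8.1119
D_3 = 9.6856
D_4 = 11.5646
D_5 = 13.8081
Terminal value at t=5: TV = D_6/(r−g) = 14.4736/(0.091−0.0482) = 338.1694
P₀ = 6.7939/(1+0.091)^1 + 8.1119/(1+0.091)^2 + 9.6856/(1+0.091)^3 + 11.5646/(1+0.091)^4 + 13.8081/(1+0.091)^5 + 338.1694/(1+0.091)^5 = 256.3781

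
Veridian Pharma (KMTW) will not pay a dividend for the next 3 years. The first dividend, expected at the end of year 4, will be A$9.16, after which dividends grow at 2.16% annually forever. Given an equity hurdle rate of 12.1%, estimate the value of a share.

Deferred-dividend DDM. At t=3 the remaining stream is a growing perpetuity with first payment D_4 = 9.16.
V_3 = D_4/(r−g) = 9.16/(0.121−0.0216) = 92.1529
P₀ = V_3/(1+r)^3 = 92.1529/(1+0.121)^3 = 65.4172

A$65.42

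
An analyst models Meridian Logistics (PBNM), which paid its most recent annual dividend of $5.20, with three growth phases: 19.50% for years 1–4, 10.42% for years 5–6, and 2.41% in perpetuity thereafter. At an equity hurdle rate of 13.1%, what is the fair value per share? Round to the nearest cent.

$95.60

Three-stage DDM. Project D₁…D_6; terminal Gordon value at t=6 with g = 0.0241; discount at r = 0.131.
D_1 = 6.2140
D_2 = 7.4257
D_3 = 8.8737
D_4 = 10.6041
D_5 = 11.7091
D_6 = 12.9292
TV_6 = 13.2408/(0.131−0.0241) = 123.8612
P₀ = Σ Dₜ/(1+r)ᵗ + TV_6/(1+r)^6 = 95.5961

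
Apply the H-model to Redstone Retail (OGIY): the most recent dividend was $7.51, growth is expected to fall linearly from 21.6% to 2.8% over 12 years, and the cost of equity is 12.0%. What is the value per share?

$176.00

H-model: P₀ = D₀[(1+g_L) + H(g_S−g_L)]/(r−g_L), with H = 12/2 = 6.
P₀ = 7.51 × [(1+0.028) + 6×(0.216−0.028)] / (0.12−0.028)
   = 7.51 × 2.1560 / 0.092 = 175.9952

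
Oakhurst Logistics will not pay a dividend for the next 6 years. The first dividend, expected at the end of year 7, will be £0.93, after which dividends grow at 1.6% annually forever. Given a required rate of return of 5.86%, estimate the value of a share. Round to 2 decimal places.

£15.51

Deferred-dividend DDM. At t=6 the remaining stream is a growing perpetuity with first payment D_7 = 0.93.
V_6 = D_7/(r−g) = 0.93/(0.0586−0.016) = 21.8310
P₀ = V_6/(1+r)^6 = 21.8310/(1+0.0586)^6 = 15.5125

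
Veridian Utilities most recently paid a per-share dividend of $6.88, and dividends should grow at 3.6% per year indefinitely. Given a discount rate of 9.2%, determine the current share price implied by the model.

$127.28

Gordon growth model: P₀ = D₁/(r − g). D₁ = 6.88 × (1 + 0.036) = 7.1277.
P₀ = 7.1277 / (0.092 − 0.036) = 7.1277 / 0.056 = 127.2800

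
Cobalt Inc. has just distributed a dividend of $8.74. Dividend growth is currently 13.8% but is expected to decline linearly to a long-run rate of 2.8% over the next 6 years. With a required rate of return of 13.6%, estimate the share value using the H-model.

H-model: P₀ = D₀[(1+g_L) + H(g_S−g_L)]/(r−g_L), with H = 6/2 = 3.
P₀ = 8.74 × [(1+0.028) + 3×(0.138−0.028)] / (0.136−0.028)
   = 8.74 × 1.3580 / 0.108 = 109.8974

$109.90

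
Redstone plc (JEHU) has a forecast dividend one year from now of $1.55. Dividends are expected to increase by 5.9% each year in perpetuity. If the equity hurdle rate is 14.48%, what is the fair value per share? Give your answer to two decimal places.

Gordon growth model: P₀ = D₁/(r − g), with D₁ = 1.55 given directly.
P₀ = 1.5500 / (0.1448 − 0.059) = 1.5500 / 0.0858 = 18.0653

$18.07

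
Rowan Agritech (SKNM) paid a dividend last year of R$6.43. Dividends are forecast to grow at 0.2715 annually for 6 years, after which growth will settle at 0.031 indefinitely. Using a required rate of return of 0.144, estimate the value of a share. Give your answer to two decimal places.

Two-stage DDM. Project D₁…D_6 at 0.2715, terminal growth 0.031, discount at r = 0.144.
D_1 = 8.1757
D_2 = 10.3955
D_3 = 13.2178
D_4 = 16.8065
D_5 = 21.3694
D_6 = 27.1712
Terminal value at t=6: TV = D_7/(r−g) = 28.0135/(0.144−0.031) = 247.9073
P₀ = 8.1757/(1+0.144)^1 + 10.3955/(1+0.144)^2 + 13.2178/(1+0.144)^3 + 16.8065/(1+0.144)^4 + 21.3694/(1+0.144)^5 + 27.1712/(1+0.144)^6 + 247.9073/(1+0.144)^6 = 167.3523

R$167.35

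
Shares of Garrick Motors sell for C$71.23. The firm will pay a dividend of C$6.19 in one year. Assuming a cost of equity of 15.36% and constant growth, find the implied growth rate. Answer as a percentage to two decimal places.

6.67%

From P₀ = D₁/(r − g), the implied growth is g = r − D₁/P₀.
g = 0.1536 − 6.19/71.23 = 0.1536 − 0.08690 = 0.06670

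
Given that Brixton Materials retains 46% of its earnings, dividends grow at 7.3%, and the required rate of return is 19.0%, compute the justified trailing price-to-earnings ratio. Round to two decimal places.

4.95

Payout ratio b = 1 − 0.46 = 0.54.
Justified trailing P/E = b(1+g)/(r−g) = 0.54×(1+0.073)/(0.19−0.073) = 4.9523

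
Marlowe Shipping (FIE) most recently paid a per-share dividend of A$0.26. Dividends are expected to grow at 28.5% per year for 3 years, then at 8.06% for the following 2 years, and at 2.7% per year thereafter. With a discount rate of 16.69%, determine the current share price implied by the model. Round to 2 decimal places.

A$3.75

Three-stage DDM. Project D₁…D_5; terminal Gordon value at t=5 with g = 0.027; discount at r = 0.1669.
D_1 = 0.3341
D_2 = 0.4293
D_3 = 0.5517
D_4 = 0.5961
D_5 = 0.6442
TV_5 = 0.6616/(0.1669−0.027) = 4.7290
P₀ = Σ Dₜ/(1+r)ᵗ + TV_5/(1+r)^5 = 3.7538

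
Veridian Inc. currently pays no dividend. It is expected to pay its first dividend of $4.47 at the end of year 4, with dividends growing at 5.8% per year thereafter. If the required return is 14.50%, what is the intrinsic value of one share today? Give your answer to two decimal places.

Deferred-dividend DDM. At t=3 the remaining stream is a growing perpetuity with first payment D_4 = 4.47.
V_3 = D_4/(r−g) = 4.47/(0.145−0.058) = 51.3793
P₀ = V_3/(1+r)^3 = 51.3793/(1+0.145)^3 = 34.2272

$34.23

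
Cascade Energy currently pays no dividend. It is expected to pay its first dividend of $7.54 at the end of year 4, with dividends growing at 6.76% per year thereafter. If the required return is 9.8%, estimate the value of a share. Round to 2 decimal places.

Deferred-dividend DDM. At t=3 the remaining stream is a growing perpetuity with first payment D_4 = 7.54.
V_3 = D_4/(r−g) = 7.54/(0.098−0.0676) = 248.0263
P₀ = V_3/(1+r)^3 = 248.0263/(1+0.098)^3 = 187.3660

$187.37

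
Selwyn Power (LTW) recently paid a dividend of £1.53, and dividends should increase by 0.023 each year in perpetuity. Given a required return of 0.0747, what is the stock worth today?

Gordon growth model: P₀ = D₁/(r − g). D₁ = 1.53 × (1 + 0.023) = 1.5652.
P₀ = 1.5652 / (0.0747 − 0.023) = 1.5652 / 0.0517 = 30.2745

£30.27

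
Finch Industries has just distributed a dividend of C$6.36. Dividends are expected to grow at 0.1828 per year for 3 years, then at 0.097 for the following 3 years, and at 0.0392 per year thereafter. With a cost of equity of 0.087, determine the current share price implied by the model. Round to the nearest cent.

Three-stage DDM. Project D₁…D_6; terminal Gordon value at t=6 with g = 0.0392; discount at r = 0.087.
D_1 = 7.5226
D_2 = 8.8977
D_3 = 10.5242
D_4 = 11.5451
D_5 = 12.6650
D_6 = 13.8935
TV_6 = 14.4381/(0.087−0.0392) = 302.0523
P₀ = Σ Dₜ/(1+r)ᵗ + TV_6/(1+r)^6 = 230.7895

C$230.79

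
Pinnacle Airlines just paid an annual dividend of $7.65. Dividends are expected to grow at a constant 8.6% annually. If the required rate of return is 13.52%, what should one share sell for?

Gordon growth model: P₀ = D₁/(r − g). D₁ = 7.65 × (1 + 0.086) = 8.3079.
P₀ = 8.3079 / (0.1352 − 0.086) = 8.3079 / 0.0492 = 168.8598

$168.86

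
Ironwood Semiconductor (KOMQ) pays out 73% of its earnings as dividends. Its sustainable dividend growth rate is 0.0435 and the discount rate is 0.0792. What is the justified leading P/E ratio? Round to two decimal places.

Justified leading P/E = b/(r−g) = 0.73/(0.0792−0.0435) = 20.4482

20.45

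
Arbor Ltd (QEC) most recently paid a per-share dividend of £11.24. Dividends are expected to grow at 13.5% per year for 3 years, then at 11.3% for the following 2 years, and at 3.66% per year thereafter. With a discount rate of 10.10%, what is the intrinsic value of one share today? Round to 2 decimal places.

Three-stage DDM. Project D₁…D_5; terminal Gordon value at t=5 with g = 0.0366; discount at r = 0.101.
D_1 = 12.7574
D_2 = 14.4796
D_3 = 16.4344
D_4 = 18.2915
D_5 = 20.3584
TV_5 = 21.1035/(0.101−0.0366) = 327.6948
P₀ = Σ Dₜ/(1+r)ᵗ + TV_5/(1+r)^5 = 263.4278

£263.43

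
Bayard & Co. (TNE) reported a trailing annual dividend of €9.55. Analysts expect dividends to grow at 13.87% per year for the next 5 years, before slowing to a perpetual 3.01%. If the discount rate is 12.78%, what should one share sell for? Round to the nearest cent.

€154.80

Two-stage DDM. Project D₁…D_5 at 0.1387, terminal growth 0.0301, discount at r = 0.1278.
D_1 = 10.8746
D_2 = 12.3829
D_3 = 14.1004
D_4 = 16.0561
D_5 = 18.2831
Terminal value at t=5: TV = D_6/(r−g) = 18.8334/(0.1278−0.0301) = 192.7679
P₀ = 10.8746/(1+0.1278)^1 + 12.3829/(1+0.1278)^2 + 14.1004/(1+0.1278)^3 + 16.0561/(1+0.1278)^4 + 18.2831/(1+0.1278)^5 + 192.7679/(1+0.1278)^5 = 154.8036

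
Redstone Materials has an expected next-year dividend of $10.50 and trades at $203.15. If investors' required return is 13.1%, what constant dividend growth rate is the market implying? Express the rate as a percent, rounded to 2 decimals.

From P₀ = D₁/(r − g), the implied growth is g = r − D₁/P₀.
g = 0.131 − 10.50/203.15 = 0.131 − 0.05169 = 0.07931

7.93%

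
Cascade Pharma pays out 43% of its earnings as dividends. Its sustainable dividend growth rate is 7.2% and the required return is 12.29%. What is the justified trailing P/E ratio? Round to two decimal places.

9.06

Justified trailing P/E = b(1+g)/(r−g) = 0.43×(1+0.072)/(0.1229−0.072) = 9.0562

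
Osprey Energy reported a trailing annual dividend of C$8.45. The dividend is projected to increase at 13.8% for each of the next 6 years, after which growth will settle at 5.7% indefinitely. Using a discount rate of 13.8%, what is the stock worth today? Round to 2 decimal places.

Two-stage DDM. Project D₁…D_6 at 0.138, terminal growth 0.057, discount at r = 0.138.
D_1 = 9.6161
D_2 = 10.9431
D_3 = 12.4533
D_4 = 14.1718
D_5 = 16.1275
D_6 = 18.3531
Terminal value at t=6: TV = D_7/(r−g) = 19.3993/(0.138−0.057) = 239.4971
P₀ = 9.6161/(1+0.138)^1 + 10.9431/(1+0.138)^2 + 12.4533/(1+0.138)^3 + 14.1718/(1+0.138)^4 + 16.1275/(1+0.138)^5 + 18.3531/(1+0.138)^6 + 239.4971/(1+0.138)^6 = 160.9673

C$160.97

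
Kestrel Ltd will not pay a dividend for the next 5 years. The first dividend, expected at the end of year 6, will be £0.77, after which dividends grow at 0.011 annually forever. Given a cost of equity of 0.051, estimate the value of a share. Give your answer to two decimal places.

Deferred-dividend DDM. At t=5 the remaining stream is a growing perpetuity with first payment D_6 = 0.77.
V_5 = D_6/(r−g) = 0.77/(0.051−0.011) = 19.2500
P₀ = V_5/(1+r)^5 = 19.2500/(1+0.051)^5 = 15.0113

£15.01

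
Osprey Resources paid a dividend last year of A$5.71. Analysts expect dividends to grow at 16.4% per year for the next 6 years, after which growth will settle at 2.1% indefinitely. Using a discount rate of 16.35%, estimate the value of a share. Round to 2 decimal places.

Two-stage DDM. Project D₁…D_6 at 0.164, terminal growth 0.021, discount at r = 0.1635.
D_1 = 6.6464
D_2 = 7.7365
D_3 = 9.0052
D_4 = 10.4821
D_5 = 12.2012
D_6 = 14.2021
Terminal value at t=6: TV = D_7/(r−g) = 14.5004/(0.1635−0.021) = 101.7571
P₀ = 6.6464/(1+0.1635)^1 + 7.7365/(1+0.1635)^2 + 9.0052/(1+0.1635)^3 + 10.4821/(1+0.1635)^4 + 12.2012/(1+0.1635)^5 + 14.2021/(1+0.1635)^6 + 101.7571/(1+0.1635)^6 = 75.3288

A$75.33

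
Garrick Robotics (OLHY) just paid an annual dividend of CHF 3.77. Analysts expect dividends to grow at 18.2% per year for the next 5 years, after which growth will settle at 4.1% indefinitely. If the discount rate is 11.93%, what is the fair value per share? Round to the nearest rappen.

CHF 88.09

Two-stage DDM. Project D₁…D_5 at 0.182, terminal growth 0.041, discount at r = 0.1193.
D_1 = 4.4561
D_2 = 5.2672
D_3 = 6.2258
D_4 = 7.3589
D_5 = 8.6982
Terminal value at t=5: TV = D_6/(r−g) = 9.0548/(0.1193−0.041) = 115.6426
P₀ = 4.4561/(1+0.1193)^1 + 5.2672/(1+0.1193)^2 + 6.2258/(1+0.1193)^3 + 7.3589/(1+0.1193)^4 + 8.6982/(1+0.1193)^5 + 115.6426/(1+0.1193)^5 = 88.0887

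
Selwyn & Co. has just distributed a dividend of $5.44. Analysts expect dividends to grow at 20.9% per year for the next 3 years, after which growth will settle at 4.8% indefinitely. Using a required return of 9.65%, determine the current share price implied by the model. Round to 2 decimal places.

Two-stage DDM. Project D₁…D_3 at 0.209, terminal growth 0.048, discount at r = 0.0965.
D_1 = 6.5770
D_2 = 7.9515
D_3 = 9.6134
Terminal value at t=3: TV = D_4/(r−g) = 10.0749/(0.0965−0.048) = 207.7291
P₀ = 6.5770/(1+0.0965)^1 + 7.9515/(1+0.0965)^2 + 9.6134/(1+0.0965)^3 + 207.7291/(1+0.0965)^3 = 177.4730

$177.47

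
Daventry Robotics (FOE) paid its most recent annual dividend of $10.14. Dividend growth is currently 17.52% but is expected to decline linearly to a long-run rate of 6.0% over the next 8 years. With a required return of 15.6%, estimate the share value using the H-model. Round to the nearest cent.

$160.63

H-model: P₀ = D₀[(1+g_L) + H(g_S−g_L)]/(r−g_L), with H = 8/2 = 4.
P₀ = 10.14 × [(1+0.06) + 4×(0.1752−0.06)] / (0.156−0.06)
   = 10.14 × 1.5208 / 0.096 = 160.6345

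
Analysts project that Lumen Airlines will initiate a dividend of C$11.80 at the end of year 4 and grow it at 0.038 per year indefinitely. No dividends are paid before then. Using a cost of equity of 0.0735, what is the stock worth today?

C$268.69

Deferred-dividend DDM. At t=3 the remaining stream is a growing perpetuity with first payment D_4 = 11.80.
V_3 = D_4/(r−g) = 11.80/(0.0735−0.038) = 332.3944
P₀ = V_3/(1+r)^3 = 332.3944/(1+0.0735)^3 = 268.6875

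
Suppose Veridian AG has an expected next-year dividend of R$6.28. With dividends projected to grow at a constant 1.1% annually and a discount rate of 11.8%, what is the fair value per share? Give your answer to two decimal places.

R$58.69

Gordon growth model: P₀ = D₁/(r − g), with D₁ = 6.28 given directly.
P₀ = 6.2800 / (0.118 − 0.011) = 6.2800 / 0.107 = 58.6916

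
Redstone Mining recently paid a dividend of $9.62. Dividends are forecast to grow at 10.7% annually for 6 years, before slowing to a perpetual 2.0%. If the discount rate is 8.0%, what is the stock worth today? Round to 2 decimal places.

$252.64

Two-stage DDM. Project D₁…D_6 at 0.107, terminal growth 0.02, discount at r = 0.08.
D_1 = 10.6493
D_2 = 11.7888
D_3 = 13.0502
D_4 = 14.4466
D_5 = 15.9924
D_6 = 17.7036
Terminal value at t=6: TV = D_7/(r−g) = 18.0576/(0.08−0.02) = 300.9607
P₀ = 10.6493/(1+0.08)^1 + 11.7888/(1+0.08)^2 + 13.0502/(1+0.08)^3 + 14.4466/(1+0.08)^4 + 15.9924/(1+0.08)^5 + 17.7036/(1+0.08)^6 + 300.9607/(1+0.08)^6 = 252.6425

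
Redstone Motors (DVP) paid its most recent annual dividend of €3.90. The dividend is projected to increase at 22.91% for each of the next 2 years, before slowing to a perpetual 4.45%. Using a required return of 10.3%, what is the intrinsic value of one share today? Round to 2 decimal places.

Two-stage DDM. Project D₁…D_2 at 0.2291, terminal growth 0.0445, discount at r = 0.103.
D_1 = 4.7935
D_2 = 5.8917
Terminal value at t=2: TV = D_3/(r−g) = 6.1539/(0.103−0.0445) = 105.1942
P₀ = 4.7935/(1+0.103)^1 + 5.8917/(1+0.103)^2 + 105.1942/(1+0.103)^2 = 95.6536

€95.65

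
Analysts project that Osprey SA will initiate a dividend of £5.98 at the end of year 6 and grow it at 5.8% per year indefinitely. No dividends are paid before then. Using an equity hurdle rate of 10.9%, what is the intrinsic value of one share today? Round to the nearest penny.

£69.90

Deferred-dividend DDM. At t=5 the remaining stream is a growing perpetuity with first payment D_6 = 5.98.
V_5 = D_6/(r−g) = 5.98/(0.109−0.058) = 117.2549
P₀ = V_5/(1+r)^5 = 117.2549/(1+0.109)^5 = 69.8994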